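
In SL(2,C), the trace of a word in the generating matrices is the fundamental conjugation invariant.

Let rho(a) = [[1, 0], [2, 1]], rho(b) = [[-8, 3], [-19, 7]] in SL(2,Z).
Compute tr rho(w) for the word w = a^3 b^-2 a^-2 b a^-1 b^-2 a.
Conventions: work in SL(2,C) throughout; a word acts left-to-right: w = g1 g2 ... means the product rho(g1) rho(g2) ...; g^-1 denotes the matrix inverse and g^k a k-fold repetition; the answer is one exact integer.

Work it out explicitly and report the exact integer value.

2090

rho(a) = [[1, 0], [2, 1]]
... * rho(a) = [[1, 0], [2, 1]]  ->  [[1, 0], [4, 1]]
... * rho(a) = [[1, 0], [2, 1]]  ->  [[1, 0], [6, 1]]
... * rho(b^-1) = [[7, -3], [19, -8]]  ->  [[7, -3], [61, -26]]
... * rho(b^-1) = [[7, -3], [19, -8]]  ->  [[-8, 3], [-67, 25]]
... * rho(a^-1) = [[1, 0], [-2, 1]]  ->  [[-14, 3], [-117, 25]]
... * rho(a^-1) = [[1, 0], [-2, 1]]  ->  [[-20, 3], [-167, 25]]
... * rho(b) = [[-8, 3], [-19, 7]]  ->  [[103, -39], [861, -326]]
... * rho(a^-1) = [[1, 0], [-2, 1]]  ->  [[181, -39], [1513, -326]]
... * rho(b^-1) = [[7, -3], [19, -8]]  ->  [[526, -231], [4397, -1931]]
... * rho(b^-1) = [[7, -3], [19, -8]]  ->  [[-707, 270], [-5910, 2257]]
... * rho(a) = [[1, 0], [2, 1]]  ->  [[-167, 270], [-1396, 2257]]
tr = -167 + 2257 = 2090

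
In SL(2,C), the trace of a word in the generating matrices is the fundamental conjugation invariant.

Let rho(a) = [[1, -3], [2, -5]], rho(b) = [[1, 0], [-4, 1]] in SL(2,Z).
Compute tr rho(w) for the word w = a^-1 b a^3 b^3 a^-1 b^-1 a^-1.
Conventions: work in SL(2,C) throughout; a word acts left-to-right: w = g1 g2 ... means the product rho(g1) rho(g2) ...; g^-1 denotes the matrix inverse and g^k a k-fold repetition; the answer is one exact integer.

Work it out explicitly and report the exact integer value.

rho(a^-1) = [[-5, 3], [-2, 1]]
... * rho(b) = [[1, 0], [-4, 1]]  ->  [[-17, 3], [-6, 1]]
... * rho(a) = [[1, -3], [2, -5]]  ->  [[-11, 36], [-4, 13]]
... * rho(a) = [[1, -3], [2, -5]]  ->  [[61, -147], [22, -53]]
... * rho(a) = [[1, -3], [2, -5]]  ->  [[-233, 552], [-84, 199]]
... * rho(b) = [[1, 0], [-4, 1]]  ->  [[-2441, 552], [-880, 199]]
... * rho(b) = [[1, 0], [-4, 1]]  ->  [[-4649, 552], [-1676, 199]]
... * rho(b) = [[1, 0], [-4, 1]]  ->  [[-6857, 552], [-2472, 199]]
... * rho(a^-1) = [[-5, 3], [-2, 1]]  ->  [[33181, -20019], [11962, -7217]]
... * rho(b^-1) = [[1, 0], [4, 1]]  ->  [[-46895, -20019], [-16906, -7217]]
... * rho(a^-1) = [[-5, 3], [-2, 1]]  ->  [[274513, -160704], [98964, -57935]]
tr = 274513 + -57935 = 216578

216578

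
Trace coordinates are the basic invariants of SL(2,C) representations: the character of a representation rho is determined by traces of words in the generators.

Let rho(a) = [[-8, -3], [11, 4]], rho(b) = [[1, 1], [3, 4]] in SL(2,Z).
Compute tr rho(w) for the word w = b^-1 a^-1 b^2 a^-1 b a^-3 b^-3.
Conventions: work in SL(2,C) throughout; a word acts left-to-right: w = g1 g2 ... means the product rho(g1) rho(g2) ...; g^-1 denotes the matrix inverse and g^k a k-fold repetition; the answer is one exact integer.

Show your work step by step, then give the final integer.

rho(b^-1) = [[4, -1], [-3, 1]]
... * rho(a^-1) = [[4, 3], [-11, -8]]  ->  [[27, 20], [-23, -17]]
... * rho(b) = [[1, 1], [3, 4]]  ->  [[87, 107], [-74, -91]]
... * rho(b) = [[1, 1], [3, 4]]  ->  [[408, 515], [-347, -438]]
... * rho(a^-1) = [[4, 3], [-11, -8]]  ->  [[-4033, -2896], [3430, 2463]]
... * rho(b) = [[1, 1], [3, 4]]  ->  [[-12721, -15617], [10819, 13282]]
... * rho(a^-1) = [[4, 3], [-11, -8]]  ->  [[120903, 86773], [-102826, -73799]]
... * rho(a^-1) = [[4, 3], [-11, -8]]  ->  [[-470891, -331475], [400485, 281914]]
... * rho(a^-1) = [[4, 3], [-11, -8]]  ->  [[1762661, 1239127], [-1499114, -1053857]]
... * rho(b^-1) = [[4, -1], [-3, 1]]  ->  [[3333263, -523534], [-2834885, 445257]]
... * rho(b^-1) = [[4, -1], [-3, 1]]  ->  [[14903654, -3856797], [-12675311, 3280142]]
... * rho(b^-1) = [[4, -1], [-3, 1]]  ->  [[71185007, -18760451], [-60541670, 15955453]]
tr = 71185007 + 15955453 = 87140460

87140460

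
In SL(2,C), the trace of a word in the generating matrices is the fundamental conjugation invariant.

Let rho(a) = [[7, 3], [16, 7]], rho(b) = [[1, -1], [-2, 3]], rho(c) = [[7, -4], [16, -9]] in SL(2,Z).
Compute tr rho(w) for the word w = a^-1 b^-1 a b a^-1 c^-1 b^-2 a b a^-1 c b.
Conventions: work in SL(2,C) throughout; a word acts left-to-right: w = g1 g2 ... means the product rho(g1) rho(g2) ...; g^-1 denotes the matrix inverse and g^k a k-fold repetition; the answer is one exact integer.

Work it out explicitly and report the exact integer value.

-114658

rho(a^-1) = [[7, -3], [-16, 7]]
... * rho(b^-1) = [[3, 1], [2, 1]]  ->  [[15, 4], [-34, -9]]
... * rho(a) = [[7, 3], [16, 7]]  ->  [[169, 73], [-382, -165]]
... * rho(b) = [[1, -1], [-2, 3]]  ->  [[23, 50], [-52, -113]]
... * rho(a^-1) = [[7, -3], [-16, 7]]  ->  [[-639, 281], [1444, -635]]
... * rho(c^-1) = [[-9, 4], [-16, 7]]  ->  [[1255, -589], [-2836, 1331]]
... * rho(b^-1) = [[3, 1], [2, 1]]  ->  [[2587, 666], [-5846, -1505]]
... * rho(b^-1) = [[3, 1], [2, 1]]  ->  [[9093, 3253], [-20548, -7351]]
... * rho(a) = [[7, 3], [16, 7]]  ->  [[115699, 50050], [-261452, -113101]]
... * rho(b) = [[1, -1], [-2, 3]]  ->  [[15599, 34451], [-35250, -77851]]
... * rho(a^-1) = [[7, -3], [-16, 7]]  ->  [[-442023, 194360], [998866, -439207]]
... * rho(c) = [[7, -4], [16, -9]]  ->  [[15599, 18852], [-35250, -42601]]
... * rho(b) = [[1, -1], [-2, 3]]  ->  [[-22105, 40957], [49952, -92553]]
tr = -22105 + -92553 = -114658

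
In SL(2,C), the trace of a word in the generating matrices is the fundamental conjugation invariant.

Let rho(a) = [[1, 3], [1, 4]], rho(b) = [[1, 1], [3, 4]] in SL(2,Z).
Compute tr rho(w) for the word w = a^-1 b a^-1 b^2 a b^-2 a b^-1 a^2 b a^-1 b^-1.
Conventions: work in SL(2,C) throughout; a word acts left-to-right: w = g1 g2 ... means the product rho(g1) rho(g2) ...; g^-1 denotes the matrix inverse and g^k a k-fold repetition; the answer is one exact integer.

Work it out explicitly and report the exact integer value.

5226005

rho(a^-1) = [[4, -3], [-1, 1]]
... * rho(b) = [[1, 1], [3, 4]]  ->  [[-5, -8], [2, 3]]
... * rho(a^-1) = [[4, -3], [-1, 1]]  ->  [[-12, 7], [5, -3]]
... * rho(b) = [[1, 1], [3, 4]]  ->  [[9, 16], [-4, -7]]
... * rho(b) = [[1, 1], [3, 4]]  ->  [[57, 73], [-25, -32]]
... * rho(a) = [[1, 3], [1, 4]]  ->  [[130, 463], [-57, -203]]
... * rho(b^-1) = [[4, -1], [-3, 1]]  ->  [[-869, 333], [381, -146]]
... * rho(b^-1) = [[4, -1], [-3, 1]]  ->  [[-4475, 1202], [1962, -527]]
... * rho(a) = [[1, 3], [1, 4]]  ->  [[-3273, -8617], [1435, 3778]]
... * rho(b^-1) = [[4, -1], [-3, 1]]  ->  [[12759, -5344], [-5594, 2343]]
... * rho(a) = [[1, 3], [1, 4]]  ->  [[7415, 16901], [-3251, -7410]]
... * rho(a) = [[1, 3], [1, 4]]  ->  [[24316, 89849], [-10661, -39393]]
... * rho(b) = [[1, 1], [3, 4]]  ->  [[293863, 383712], [-128840, -168233]]
... * rho(a^-1) = [[4, -3], [-1, 1]]  ->  [[791740, -497877], [-347127, 218287]]
... * rho(b^-1) = [[4, -1], [-3, 1]]  ->  [[4660591, -1289617], [-2043369, 565414]]
tr = 4660591 + 565414 = 5226005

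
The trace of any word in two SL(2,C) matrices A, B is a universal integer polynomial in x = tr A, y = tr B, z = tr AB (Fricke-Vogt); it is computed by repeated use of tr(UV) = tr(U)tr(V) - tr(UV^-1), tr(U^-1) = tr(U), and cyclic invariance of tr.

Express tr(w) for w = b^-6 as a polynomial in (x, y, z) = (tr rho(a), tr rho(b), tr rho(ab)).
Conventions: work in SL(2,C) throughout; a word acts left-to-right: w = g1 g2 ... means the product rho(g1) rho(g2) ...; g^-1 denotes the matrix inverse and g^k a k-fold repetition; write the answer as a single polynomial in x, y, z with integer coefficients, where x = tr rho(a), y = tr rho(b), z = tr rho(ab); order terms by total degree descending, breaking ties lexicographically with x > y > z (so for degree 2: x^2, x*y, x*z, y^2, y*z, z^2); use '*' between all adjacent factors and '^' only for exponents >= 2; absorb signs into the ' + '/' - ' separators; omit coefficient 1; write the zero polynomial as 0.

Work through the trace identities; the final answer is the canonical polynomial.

reduce: trace(b^-1) = trace(b) = y
reduce: trace(b^-2) = trace(b^-1) trace(b) - trace(1)  (eliminate b^-1) = y^2 - 2
trace(b^-3) = trace(b^-2) trace(b) - trace(b^-1)  (eliminate b^-1) = y^3 - 3*y
so trace(b^-4) = trace(b^-3) trace(b) - trace(b^-2)  (eliminate b^-1) = y^4 - 4*y^2 + 2
trace(b^-5) = trace(b^-4) trace(b) - trace(b^-3)  (eliminate b^-1) = y^5 - 5*y^3 + 5*y
so trace(b^-6) = trace(b^-5) trace(b) - trace(b^-4)  (eliminate b^-1) = y^6 - 6*y^4 + 9*y^2 - 2

y^6 - 6*y^4 + 9*y^2 - 2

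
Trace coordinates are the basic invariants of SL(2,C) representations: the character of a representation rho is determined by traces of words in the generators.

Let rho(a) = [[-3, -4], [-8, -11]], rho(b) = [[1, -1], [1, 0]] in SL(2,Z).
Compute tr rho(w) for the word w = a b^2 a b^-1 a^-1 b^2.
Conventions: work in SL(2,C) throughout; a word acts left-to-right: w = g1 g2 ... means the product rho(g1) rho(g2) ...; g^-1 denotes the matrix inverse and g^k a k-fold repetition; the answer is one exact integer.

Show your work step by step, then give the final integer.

rho(a) = [[-3, -4], [-8, -11]]
... * rho(b) = [[1, -1], [1, 0]]  ->  [[-7, 3], [-19, 8]]
... * rho(b) = [[1, -1], [1, 0]]  ->  [[-4, 7], [-11, 19]]
... * rho(a) = [[-3, -4], [-8, -11]]  ->  [[-44, -61], [-119, -165]]
... * rho(b^-1) = [[0, 1], [-1, 1]]  ->  [[61, -105], [165, -284]]
... * rho(a^-1) = [[-11, 4], [8, -3]]  ->  [[-1511, 559], [-4087, 1512]]
... * rho(b) = [[1, -1], [1, 0]]  ->  [[-952, 1511], [-2575, 4087]]
... * rho(b) = [[1, -1], [1, 0]]  ->  [[559, 952], [1512, 2575]]
tr = 559 + 2575 = 3134

3134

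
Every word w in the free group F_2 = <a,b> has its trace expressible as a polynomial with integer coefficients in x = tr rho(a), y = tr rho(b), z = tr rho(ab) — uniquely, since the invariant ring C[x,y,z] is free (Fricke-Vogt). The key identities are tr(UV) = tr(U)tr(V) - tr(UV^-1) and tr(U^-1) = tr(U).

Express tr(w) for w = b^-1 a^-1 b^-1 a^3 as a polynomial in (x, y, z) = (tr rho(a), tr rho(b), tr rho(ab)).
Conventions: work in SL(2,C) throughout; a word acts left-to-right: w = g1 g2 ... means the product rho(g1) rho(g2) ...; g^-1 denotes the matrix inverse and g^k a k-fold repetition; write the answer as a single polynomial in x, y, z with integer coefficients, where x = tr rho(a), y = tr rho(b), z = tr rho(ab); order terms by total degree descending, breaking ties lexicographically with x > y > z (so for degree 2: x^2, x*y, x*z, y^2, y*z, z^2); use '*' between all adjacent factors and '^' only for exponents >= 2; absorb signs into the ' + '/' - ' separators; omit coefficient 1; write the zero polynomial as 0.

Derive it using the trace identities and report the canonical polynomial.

x^3*y*z - x^4 - x^2*z^2 - 2*x*y*z + 4*x^2 + z^2 - 2

trace(a^2) = trace(a) * trace(a) - trace(1) = x^2 - 2
trace(a^2 b) = trace(a) * trace(b a) - trace(b) = x*z - y
trace(b^-1 a^2) = trace(a^2) * trace(b) - trace(a^2 b) = x^2*y - x*z - y
trace(a^3) = trace(a) * trace(a^2) - trace(a) = x^3 - 3*x
use: trace(b a^3) = trace(a) * trace(a b a) - trace(a b) = x^2*z - x*y - z
trace(a^3 b a) = trace(a) * trace(b a^3) - trace(b a^2) = x^3*z - x^2*y - 2*x*z + y
apply: trace(b a b a) = trace(b a) * trace(b a) - trace(1)   [split at repeated b] = z^2 - 2
trace(b a b) = trace(b) * trace(a b) - trace(a) = y*z - x
apply: trace(b a b a^2) = trace(a) * trace(b a b a) - trace(b a b) = x*z^2 - y*z - x
trace(a^3 b a b) = trace(a) * trace(b a b a^2) - trace(b a b a) = x^2*z^2 - x*y*z - x^2 - z^2 + 2
trace(b^-1 a^3 b a) = trace(a^3 b a) * trace(b) - trace(a^3 b a b) = x^3*y*z - x^2*y^2 - x^2*z^2 - x*y*z + x^2 + y^2 + z^2 - 2
trace(a^-1 b^-1 a^3 b) = trace(b^-1 a^3 b) * trace(a) - trace(b^-1 a^3 b a) = -x^3*y*z + x^4 + x^2*y^2 + x^2*z^2 + x*y*z - 4*x^2 - y^2 - z^2 + 2
trace(b^-1 a^-1 b^-1 a^3) = trace(a^-1 b^-1 a^3) * trace(b) - trace(a^-1 b^-1 a^3 b) = x^3*y*z - x^4 - x^2*z^2 - 2*x*y*z + 4*x^2 + z^2 - 2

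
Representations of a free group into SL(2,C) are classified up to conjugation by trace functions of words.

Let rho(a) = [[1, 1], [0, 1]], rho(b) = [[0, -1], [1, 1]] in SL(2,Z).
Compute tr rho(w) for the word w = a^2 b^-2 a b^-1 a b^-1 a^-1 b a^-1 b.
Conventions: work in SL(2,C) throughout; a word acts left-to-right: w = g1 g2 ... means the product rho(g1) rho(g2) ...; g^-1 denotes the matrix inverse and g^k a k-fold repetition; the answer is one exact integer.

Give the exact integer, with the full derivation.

-3

rho(a) = [[1, 1], [0, 1]]
... * rho(a) = [[1, 1], [0, 1]]  ->  [[1, 2], [0, 1]]
... * rho(b^-1) = [[1, 1], [-1, 0]]  ->  [[-1, 1], [-1, 0]]
... * rho(b^-1) = [[1, 1], [-1, 0]]  ->  [[-2, -1], [-1, -1]]
... * rho(a) = [[1, 1], [0, 1]]  ->  [[-2, -3], [-1, -2]]
... * rho(b^-1) = [[1, 1], [-1, 0]]  ->  [[1, -2], [1, -1]]
... * rho(a) = [[1, 1], [0, 1]]  ->  [[1, -1], [1, 0]]
... * rho(b^-1) = [[1, 1], [-1, 0]]  ->  [[2, 1], [1, 1]]
... * rho(a^-1) = [[1, -1], [0, 1]]  ->  [[2, -1], [1, 0]]
... * rho(b) = [[0, -1], [1, 1]]  ->  [[-1, -3], [0, -1]]
... * rho(a^-1) = [[1, -1], [0, 1]]  ->  [[-1, -2], [0, -1]]
... * rho(b) = [[0, -1], [1, 1]]  ->  [[-2, -1], [-1, -1]]
tr = -2 + -1 = -3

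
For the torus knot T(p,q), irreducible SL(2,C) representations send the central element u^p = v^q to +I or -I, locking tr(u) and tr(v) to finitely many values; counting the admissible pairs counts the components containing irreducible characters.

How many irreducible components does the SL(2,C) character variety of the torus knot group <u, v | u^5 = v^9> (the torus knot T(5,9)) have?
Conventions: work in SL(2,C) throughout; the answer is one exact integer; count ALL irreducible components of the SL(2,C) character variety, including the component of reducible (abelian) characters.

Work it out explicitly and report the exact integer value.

Gamma = < u, v | u^5 = v^9 > (torus knot T(5,9)); the central element u^5 = v^9 acts as +I or -I in any irreducible SL(2,C) representation.
On an irreducible component, tr(u) is locked at 2*cos(pi*alpha/5) for some alpha in 1..4, and tr(v) at 2*cos(pi*beta/9) for some beta in 1..8.
Consistency of u^5 = (-1)^alpha I with v^9 = (-1)^beta I forces alpha = beta (mod 2).
Enumerate parity-matched pairs: 2*4 odd-odd plus 2*4 even-even gives 16.
That is 16 components of irreducible characters, and with the reducible (abelian) component the total is 17.

17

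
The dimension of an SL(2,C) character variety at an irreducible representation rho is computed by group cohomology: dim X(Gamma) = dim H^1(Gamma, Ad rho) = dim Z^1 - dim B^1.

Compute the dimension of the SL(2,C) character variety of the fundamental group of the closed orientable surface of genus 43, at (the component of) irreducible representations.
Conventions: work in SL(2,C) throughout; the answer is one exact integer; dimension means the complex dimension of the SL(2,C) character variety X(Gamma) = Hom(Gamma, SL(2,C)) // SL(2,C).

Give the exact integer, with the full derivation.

252

Gamma = pi_1(Sigma_43) = < a_1, b_1, ..., a_43, b_43 | prod [a_i, b_i] > has 2g = 86 generators and 1 relator.
Before the relator condition, cocycle space has dim 3*86 = 258.
At an irreducible rho, H^2 = coker(d_2) vanishes (Poincare duality: H^2 is dual to H^0 = invariants = 0), so d_2 is surjective onto sl_2 and dim Z^1 = 258 - 3 = 255.
dim B^1 = 3 (coboundaries, injective at irreducible rho).
Hence dim X = 255 - 3 = 252.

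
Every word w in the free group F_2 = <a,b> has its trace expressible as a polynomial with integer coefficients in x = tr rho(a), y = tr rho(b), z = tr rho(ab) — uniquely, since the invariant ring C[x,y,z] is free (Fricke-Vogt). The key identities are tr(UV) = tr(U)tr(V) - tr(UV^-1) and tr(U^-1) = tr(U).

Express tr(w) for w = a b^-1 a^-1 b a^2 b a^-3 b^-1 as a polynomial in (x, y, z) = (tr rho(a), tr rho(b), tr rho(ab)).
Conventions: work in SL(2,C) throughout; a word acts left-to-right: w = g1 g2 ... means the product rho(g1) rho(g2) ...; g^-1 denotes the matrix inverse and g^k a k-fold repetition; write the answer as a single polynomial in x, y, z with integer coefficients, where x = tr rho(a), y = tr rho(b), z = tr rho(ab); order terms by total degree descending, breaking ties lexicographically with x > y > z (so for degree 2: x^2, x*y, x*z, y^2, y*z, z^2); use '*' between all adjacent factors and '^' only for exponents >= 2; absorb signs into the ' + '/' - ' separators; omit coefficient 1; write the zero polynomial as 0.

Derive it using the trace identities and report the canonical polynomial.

trace(b^2 a) = trace(b)*trace(a b) - trace(a) = y*z - x
trace(b^2) = trace(b)*trace(b) - trace(1) = y^2 - 2
use: trace(b a^2 b) = trace(a)*trace(b^2 a) - trace(b^2) = x*y*z - x^2 - y^2 + 2
apply: trace(b a b a) = trace(b a)*trace(b a) - trace(1)   [split at repeated b] = z^2 - 2
apply: trace(b a^2 b a) = trace(a)*trace(b a b a) - trace(b a b) = x*z^2 - y*z - x
trace(b a^2 b a^-1) = trace(b a^2 b)*trace(a) - trace(b a^2 b a) = x^2*y*z - x^3 - x*y^2 - x*z^2 + y*z + 3*x
trace(a^-1 b a^2 b a^-1) = trace(b a^2 b a^-1)*trace(a) - trace(b a^2 b) = x^3*y*z - x^4 - x^2*y^2 - x^2*z^2 + 4*x^2 + y^2 - 2
trace(a^-1 b a^2 b a^-2) = trace(a^-1 b a^2 b a^-1)*trace(a) - trace(a^-1 b a^2 b) = x^4*y*z - x^5 - x^3*y^2 - x^3*z^2 - x^2*y*z + 5*x^3 + 2*x*y^2 + x*z^2 - y*z - 5*x
trace(b a^2) = trace(a)*trace(b a) - trace(b) = x*z - y
trace(b^2 a^2 b) = trace(b)*trace(b a^2 b) - trace(b a^2) = x*y^2*z - x^2*y - y^3 - x*z + 3*y
trace(b a b^2 a) = trace(b)*trace(a b a b) - trace(a b a) = y*z^2 - x*z - y
trace(b a b^2) = trace(b)*trace(b a b) - trace(b a) = y^2*z - x*y - z
apply: trace(b^2 a^2 b a) = trace(a)*trace(b a b^2 a) - trace(b a b^2) = x*y*z^2 - x^2*z - y^2*z + z
trace(b a^2 b a^-1 b) = trace(b^2 a^2 b)*trace(a) - trace(b^2 a^2 b a) = x^2*y^2*z - x^3*y - x*y^3 - x*y*z^2 + y^2*z + 3*x*y - z
trace(b a b a^2 b) = trace(a)*trace(b^2 a b a) - trace(b^2 a b) = x*y*z^2 - x^2*z - y^2*z + z
trace(b a b a b a) = trace(a b a b)*trace(a b) - trace(b a)   [split at repeated a] = z^3 - 3*z
apply: trace(b a b a^2 b a) = trace(a)*trace(b a b a b a) - trace(b a b a b) = x*z^3 - y*z^2 - 2*x*z + y
trace(b a^2 b a^-1 b a) = trace(b a b a^2 b)*trace(a) - trace(b a b a^2 b a) = x^2*y*z^2 - x^3*z - x*y^2*z - x*z^3 + y*z^2 + 3*x*z - y
trace(a^-1 b a^-1 b a^2 b) = trace(b a^2 b a^-1 b)*trace(a) - trace(b a^2 b a^-1 b a) = x^3*y^2*z - x^4*y - x^2*y^3 - 2*x^2*y*z^2 + x^3*z + 2*x*y^2*z + x*z^3 + 3*x^2*y - y*z^2 - 4*x*z + y
use: trace(b a^-1 b a^2 b) = trace(b a^2 b^2)*trace(a) - trace(b a^2 b^2 a) = x^2*y^2*z - x^3*y - x*y^3 - x*y*z^2 + y^2*z + 3*x*y - z
apply: trace(a^-1 b a^2 b a^-2 b) = trace(a^-1 b a^-1 b a^2 b)*trace(a) - trace(a^-1 b a^-1 b a^2 b a) = x^4*y^2*z - x^5*y - x^3*y^3 - 2*x^3*y*z^2 + x^4*z + x^2*y^2*z + x^2*z^3 + 4*x^3*y + x*y^3 - 4*x^2*z - y^2*z - 2*x*y + z
apply: trace(b^-1 a^-1 b a^2 b a^-2) = trace(a^-1 b a^2 b a^-2)*trace(b) - trace(a^-1 b a^2 b a^-2 b) = x^3*y*z^2 - x^4*z - 2*x^2*y^2*z - x^2*z^3 + x^3*y + x*y^3 + x*y*z^2 + 4*x^2*z - 3*x*y - z
use: trace(a^3 b) = trace(a)*trace(b a^2) - trace(b a) = x^2*z - x*y - z
trace(a^2) = trace(a)*trace(a) - trace(1) = x^2 - 2
trace(a^3) = trace(a)*trace(a^2) - trace(a) = x^3 - 3*x
trace(a b^2 a^2) = trace(b)*trace(a^3 b) - trace(a^3) = x^2*y*z - x^3 - x*y^2 - y*z + 3*x
use: trace(b a b^2 a^2 b) = trace(b)*trace(a b^2 a^2 b) - trace(a b^2 a^2) = x*y^2*z^2 - 2*x^2*y*z - y^3*z + x^3 + x*y^2 + 2*y*z - 3*x
use: trace(a^2 b a b a) = trace(a)*trace(a b a b a) - trace(a b a b) = x^2*z^2 - x*y*z - x^2 - z^2 + 2
trace(b a b^2 a^2 b a) = trace(b)*trace(a^2 b a b a b) - trace(a^2 b a b a) = x*y*z^3 - x^2*z^2 - y^2*z^2 - x*y*z + x^2 + y^2 + z^2 - 2
trace(b a^2 b a^-1 b a b) = trace(b a b^2 a^2 b)*trace(a) - trace(b a b^2 a^2 b a) = x^2*y^2*z^2 - 2*x^3*y*z - x*y^3*z - x*y*z^3 + x^4 + x^2*y^2 + x^2*z^2 + y^2*z^2 + 3*x*y*z - 4*x^2 - y^2 - z^2 + 2
apply: trace(b^2 a b a b a) = trace(b)*trace(a b a b a b) - trace(a b a b a) = y*z^3 - x*z^2 - 2*y*z + x
trace(b^2 a b a b) = trace(b)*trace(a b a b^2) - trace(a b a b) = y^2*z^2 - x*y*z - y^2 - z^2 + 2
trace(b a b a b a^2 b) = trace(a)*trace(b^2 a b a b a) - trace(b^2 a b a b) = x*y*z^3 - x^2*z^2 - y^2*z^2 - x*y*z + x^2 + y^2 + z^2 - 2
use: trace(b a b a b a b a) = trace(b a b a)*trace(b a b a) - trace(1)   [split at repeated b] = z^4 - 4*z^2 + 2
trace(b a b a b a^2 b a) = trace(a)*trace(b a b a b a b a) - trace(b a b a b a b) = x*z^4 - y*z^3 - 3*x*z^2 + 2*y*z + x
trace(b a^2 b a^-1 b a b a) = trace(b a b a b a^2 b)*trace(a) - trace(b a b a b a^2 b a) = x^2*y*z^3 - x^3*z^2 - x*y^2*z^2 - x*z^4 - x^2*y*z + y*z^3 + x^3 + x*y^2 + 4*x*z^2 - 2*y*z - 3*x
trace(a^-1 b a^2 b a^-1 b a b) = trace(b a^2 b a^-1 b a b)*trace(a) - trace(b a^2 b a^-1 b a b a) = x^3*y^2*z^2 - 2*x^4*y*z - x^2*y^3*z - 2*x^2*y*z^3 + x^5 + x^3*y^2 + 2*x^3*z^2 + 2*x*y^2*z^2 + x*z^4 + 4*x^2*y*z - y*z^3 - 5*x^3 - 2*x*y^2 - 5*x*z^2 + 2*y*z + 5*x
use: trace(b a b^-1 a^-1 b a^2 b a^-1) = trace(a^-1 b a^2 b a^-1 b a)*trace(b) - trace(a^-1 b a^2 b a^-1 b a b) = -x^3*y^2*z^2 + 2*x^4*y*z + 2*x^2*y^3*z + 2*x^2*y*z^3 - x^5 - 2*x^3*y^2 - 2*x^3*z^2 - x*y^4 - 3*x*y^2*z^2 - x*z^4 - 4*x^2*y*z + y^3*z + y*z^3 + 5*x^3 + 5*x*y^2 + 5*x*z^2 - 3*y*z - 5*x
apply: trace(a b a^2 b^2 a) = trace(a)*trace(b a^2 b^2 a) - trace(b a^2 b^2) = x^2*y*z^2 - x^3*z - 2*x*y^2*z + x^2*y + y^3 + 2*x*z - 3*y
use: trace(b a^2 b^2 a b^-1 a) = trace(a b a^2 b^2 a)*trace(b) - trace(a b a^2 b^2 a b) = x^2*y^2*z^2 - x^3*y*z - 2*x*y^3*z - x*y*z^3 + x^2*y^2 + x^2*z^2 + y^4 + y^2*z^2 + 3*x*y*z - x^2 - 4*y^2 - z^2 + 2
apply: trace(b a b^-1 a^-1 b a^2 b) = trace(b a^2 b^2 a b^-1)*trace(a) - trace(b a^2 b^2 a b^-1 a) = -x^2*y^2*z^2 + 2*x^3*y*z + 2*x*y^3*z + x*y*z^3 - x^4 - 2*x^2*y^2 - x^2*z^2 - y^4 - y^2*z^2 - 4*x*y*z + 4*x^2 + 4*y^2 + z^2 - 2
trace(b a b^-1 a^-1 b a^2 b a^-2) = trace(b a b^-1 a^-1 b a^2 b a^-1)*trace(a) - trace(b a b^-1 a^-1 b a^2 b) = -x^4*y^2*z^2 + 2*x^5*y*z + 2*x^3*y^3*z + 2*x^3*y*z^3 - x^6 - 2*x^4*y^2 - 2*x^4*z^2 - x^2*y^4 - 2*x^2*y^2*z^2 - x^2*z^4 - 6*x^3*y*z - x*y^3*z + 6*x^4 + 7*x^2*y^2 + 6*x^2*z^2 + y^4 + y^2*z^2 + x*y*z - 9*x^2 - 4*y^2 - z^2 + 2
trace(a b^-1 a^-1 b a^2 b a^-3 b) = trace(b a b^-1 a^-1 b a^2 b a^-2)*trace(a) - trace(b a b^-1 a^-1 b a^2 b a^-1) = -x^5*y^2*z^2 + 2*x^6*y*z + 2*x^4*y^3*z + 2*x^4*y*z^3 - x^7 - 2*x^5*y^2 - 2*x^5*z^2 - x^3*y^4 - x^3*y^2*z^2 - x^3*z^4 - 8*x^4*y*z - 3*x^2*y^3*z - 2*x^2*y*z^3 + 7*x^5 + 9*x^3*y^2 + 8*x^3*z^2 + 2*x*y^4 + 4*x*y^2*z^2 + x*z^4 + 5*x^2*y*z - y^3*z - y*z^3 - 14*x^3 - 9*x*y^2 - 6*x*z^2 + 3*y*z + 7*x
trace(a b^-1 a^-1 b a^2 b a^-3 b^-1) = trace(a b^-1 a^-1 b a^2 b a^-3)*trace(b) - trace(a b^-1 a^-1 b a^2 b a^-3 b) = x^5*y^2*z^2 - 2*x^6*y*z - 2*x^4*y^3*z - 2*x^4*y*z^3 + x^7 + 2*x^5*y^2 + 2*x^5*z^2 + x^3*y^4 + 2*x^3*y^2*z^2 + x^3*z^4 + 7*x^4*y*z + x^2*y^3*z + x^2*y*z^3 - 7*x^5 - 8*x^3*y^2 - 8*x^3*z^2 - x*y^4 - 3*x*y^2*z^2 - x*z^4 - x^2*y*z + y^3*z + y*z^3 + 14*x^3 + 6*x*y^2 + 6*x*z^2 - 4*y*z - 7*x

x^5*y^2*z^2 - 2*x^6*y*z - 2*x^4*y^3*z - 2*x^4*y*z^3 + x^7 + 2*x^5*y^2 + 2*x^5*z^2 + x^3*y^4 + 2*x^3*y^2*z^2 + x^3*z^4 + 7*x^4*y*z + x^2*y^3*z + x^2*y*z^3 - 7*x^5 - 8*x^3*y^2 - 8*x^3*z^2 - x*y^4 - 3*x*y^2*z^2 - x*z^4 - x^2*y*z + y^3*z + y*z^3 + 14*x^3 + 6*x*y^2 + 6*x*z^2 - 4*y*z - 7*x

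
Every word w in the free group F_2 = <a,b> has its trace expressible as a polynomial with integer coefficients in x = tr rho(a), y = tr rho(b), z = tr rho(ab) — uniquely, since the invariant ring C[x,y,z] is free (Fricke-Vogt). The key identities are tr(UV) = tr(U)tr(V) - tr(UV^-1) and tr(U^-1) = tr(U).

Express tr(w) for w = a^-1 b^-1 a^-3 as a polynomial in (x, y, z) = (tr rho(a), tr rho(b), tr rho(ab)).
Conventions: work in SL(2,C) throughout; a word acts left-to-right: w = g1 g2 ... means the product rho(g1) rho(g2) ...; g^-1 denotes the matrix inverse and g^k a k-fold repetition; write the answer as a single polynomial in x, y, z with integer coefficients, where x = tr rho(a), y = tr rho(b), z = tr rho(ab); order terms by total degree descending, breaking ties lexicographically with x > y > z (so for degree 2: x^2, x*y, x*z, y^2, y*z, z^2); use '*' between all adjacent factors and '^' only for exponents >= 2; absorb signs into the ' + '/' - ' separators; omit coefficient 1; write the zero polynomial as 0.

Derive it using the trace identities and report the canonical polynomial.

x^3*z - x^2*y - 2*x*z + y

tr(a^-1) = tr(a) = x
use: tr(a^-2) = tr(a^-1) tr(a) - tr(1)  (eliminate a^-1) = x^2 - 2
tr(a^-3) = tr(a^-2) tr(a) - tr(a^-1)  (eliminate a^-1) = x^3 - 3*x
apply: tr(a^-1 b) = tr(b) tr(a) - tr(b a)  (eliminate a^-1) = x*y - z
tr(a^-2 b) = tr(a^-1 b) tr(a) - tr(a^-1 b a)  (eliminate a^-1) = x^2*y - x*z - y
apply: tr(a^-3 b) = tr(a^-2 b) tr(a) - tr(a^-2 b a)  (eliminate a^-1) = x^3*y - x^2*z - 2*x*y + z
use: tr(b^-1 a^-3) = tr(a^-3) tr(b) - tr(a^-3 b)  (eliminate b^-1) = x^2*z - x*y - z
tr(b^-1 a^-2) = tr(a^-2) tr(b) - tr(a^-2 b)  (eliminate b^-1) = x*z - y
tr(a^-1 b^-1 a^-3) = tr(b^-1 a^-3) tr(a) - tr(b^-1 a^-2)  (eliminate a^-1) = x^3*z - x^2*y - 2*x*z + y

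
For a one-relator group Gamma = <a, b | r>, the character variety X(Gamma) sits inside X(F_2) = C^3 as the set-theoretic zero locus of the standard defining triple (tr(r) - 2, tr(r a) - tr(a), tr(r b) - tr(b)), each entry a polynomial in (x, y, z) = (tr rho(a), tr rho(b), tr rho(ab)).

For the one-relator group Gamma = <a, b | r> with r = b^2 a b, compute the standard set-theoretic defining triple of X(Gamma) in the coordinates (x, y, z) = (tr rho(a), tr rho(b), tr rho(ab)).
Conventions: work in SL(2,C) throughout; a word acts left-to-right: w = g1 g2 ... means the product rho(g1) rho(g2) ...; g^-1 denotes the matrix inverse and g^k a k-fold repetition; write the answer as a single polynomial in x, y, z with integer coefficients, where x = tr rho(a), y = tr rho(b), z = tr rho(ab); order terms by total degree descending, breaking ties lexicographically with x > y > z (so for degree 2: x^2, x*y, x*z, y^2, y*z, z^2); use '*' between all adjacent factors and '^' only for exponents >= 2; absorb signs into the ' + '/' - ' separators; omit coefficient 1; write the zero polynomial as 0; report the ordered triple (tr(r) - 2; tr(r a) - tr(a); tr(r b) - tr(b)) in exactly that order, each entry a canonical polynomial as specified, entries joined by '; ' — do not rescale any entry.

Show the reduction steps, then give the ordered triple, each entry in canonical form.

y^2*z - x*y - z - 2; y*z^2 - x*z - x - y; y^3*z - x*y^2 - 2*y*z + x - y

trace(a b^2) = trace(b)*trace(a b) - trace(a) = y*z - x
trace(b^2 a b) = trace(b)*trace(a b^2) - trace(a b) = y^2*z - x*y - z
trace(a b a b) = trace(a b)*trace(a b) - trace(1)  (split on a) = z^2 - 2
trace(a b a) = trace(a)*trace(b a) - trace(b)  (reduce the a square) = x*z - y
trace(b^2 a b a) = trace(b)*trace(a b a b) - trace(a b a)  (reduce the b square) = y*z^2 - x*z - y
trace(b^2 a b^2) = trace(b)*trace(b a b^2) - trace(b a b)  (reduce the b square) = y^3*z - x*y^2 - 2*y*z + x
assemble the triple (trace(r) - 2; trace(r a) - x; trace(r b) - y)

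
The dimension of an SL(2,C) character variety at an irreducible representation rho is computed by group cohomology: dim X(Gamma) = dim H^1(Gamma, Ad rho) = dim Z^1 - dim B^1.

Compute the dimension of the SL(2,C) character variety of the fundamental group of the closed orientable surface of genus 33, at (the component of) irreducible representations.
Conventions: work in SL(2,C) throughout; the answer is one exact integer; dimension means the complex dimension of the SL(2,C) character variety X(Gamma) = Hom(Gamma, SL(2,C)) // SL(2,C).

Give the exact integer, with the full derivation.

The genus-33 surface group: 2g = 66 generators, one relator prod [a_i, b_i].
Unconstrained cocycle data is one sl_2 vector per generator (198 dimensions), cut by the relator condition d_2(z) = 0.
At an irreducible rho, H^2 = coker(d_2) vanishes (Poincare duality: H^2 is dual to H^0 = invariants = 0), so d_2 is surjective onto sl_2 and dim Z^1 = 198 - 3 = 195.
dim B^1 = 3 (coboundaries, injective at irreducible rho).
dim H^1 = 195 - 3 = 192 = dim X.

192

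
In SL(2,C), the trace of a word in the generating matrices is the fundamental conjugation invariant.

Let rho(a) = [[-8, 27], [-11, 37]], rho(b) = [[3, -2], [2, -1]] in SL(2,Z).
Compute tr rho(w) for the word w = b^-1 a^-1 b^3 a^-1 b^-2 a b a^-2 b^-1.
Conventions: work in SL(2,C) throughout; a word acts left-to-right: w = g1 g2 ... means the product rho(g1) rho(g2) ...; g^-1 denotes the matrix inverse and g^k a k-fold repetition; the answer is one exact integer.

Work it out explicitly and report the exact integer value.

768318

rho(b^-1) = [[-1, 2], [-2, 3]]
... * rho(a^-1) = [[37, -27], [11, -8]]  ->  [[-15, 11], [-41, 30]]
... * rho(b) = [[3, -2], [2, -1]]  ->  [[-23, 19], [-63, 52]]
... * rho(b) = [[3, -2], [2, -1]]  ->  [[-31, 27], [-85, 74]]
... * rho(b) = [[3, -2], [2, -1]]  ->  [[-39, 35], [-107, 96]]
... * rho(a^-1) = [[37, -27], [11, -8]]  ->  [[-1058, 773], [-2903, 2121]]
... * rho(b^-1) = [[-1, 2], [-2, 3]]  ->  [[-488, 203], [-1339, 557]]
... * rho(b^-1) = [[-1, 2], [-2, 3]]  ->  [[82, -367], [225, -1007]]
... * rho(a) = [[-8, 27], [-11, 37]]  ->  [[3381, -11365], [9277, -31184]]
... * rho(b) = [[3, -2], [2, -1]]  ->  [[-12587, 4603], [-34537, 12630]]
... * rho(a^-1) = [[37, -27], [11, -8]]  ->  [[-415086, 303025], [-1138939, 831459]]
... * rho(a^-1) = [[37, -27], [11, -8]]  ->  [[-12024907, 8783122], [-32994694, 24099681]]
... * rho(b^-1) = [[-1, 2], [-2, 3]]  ->  [[-5541337, 2299552], [-15204668, 6309655]]
tr = -5541337 + 6309655 = 768318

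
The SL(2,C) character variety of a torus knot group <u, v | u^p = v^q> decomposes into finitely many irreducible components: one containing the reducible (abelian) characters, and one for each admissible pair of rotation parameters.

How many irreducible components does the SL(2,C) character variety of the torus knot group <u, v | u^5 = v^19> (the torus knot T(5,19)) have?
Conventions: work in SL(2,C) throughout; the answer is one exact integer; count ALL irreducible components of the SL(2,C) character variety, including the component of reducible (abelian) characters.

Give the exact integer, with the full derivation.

37

For T(5,19): irreducibility forces the central element u^5 = v^19 to one of +I, -I.
This locks tr(u) to 2*cos(pi*alpha/5), alpha in 1..4, and tr(v) to 2*cos(pi*beta/19), beta in 1..18, on each component of irreducible characters.
The two central values (-1)^alpha I and (-1)^beta I must be the same matrix, so alpha and beta share a parity.
Enumerate parity-matched pairs: 2*9 odd-odd plus 2*9 even-even gives 36.
That is 36 components of irreducible characters, and with the reducible (abelian) component the total is 37.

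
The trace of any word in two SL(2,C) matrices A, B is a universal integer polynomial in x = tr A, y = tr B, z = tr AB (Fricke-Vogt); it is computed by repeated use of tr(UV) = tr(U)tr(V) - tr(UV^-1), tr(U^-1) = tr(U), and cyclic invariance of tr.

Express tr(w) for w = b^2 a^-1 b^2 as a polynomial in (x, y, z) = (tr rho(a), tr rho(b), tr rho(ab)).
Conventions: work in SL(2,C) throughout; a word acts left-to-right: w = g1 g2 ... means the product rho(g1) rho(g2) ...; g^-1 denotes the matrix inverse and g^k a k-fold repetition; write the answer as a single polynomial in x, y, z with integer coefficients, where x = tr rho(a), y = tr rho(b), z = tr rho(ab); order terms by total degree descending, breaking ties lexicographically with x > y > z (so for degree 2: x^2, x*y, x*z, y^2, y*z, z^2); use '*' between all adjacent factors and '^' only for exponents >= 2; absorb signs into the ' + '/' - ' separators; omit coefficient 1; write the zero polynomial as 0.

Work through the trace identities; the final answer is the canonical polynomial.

x*y^4 - y^3*z - 3*x*y^2 + 2*y*z + x

reduce: tr(b^2) = tr(b)*tr(b) - tr(1) = y^2 - 2
tr(b^3) = tr(b)*tr(b^2) - tr(b) = y^3 - 3*y
tr(b^4) = tr(b)*tr(b^3) - tr(b^2) = y^4 - 4*y^2 + 2
reduce: tr(b a b) = tr(b)*tr(a b) - tr(a) = y*z - x
tr(a b^3) = tr(b)*tr(b a b) - tr(b a) = y^2*z - x*y - z
so tr(b^4 a) = tr(b)*tr(a b^3) - tr(a b^2) = y^3*z - x*y^2 - 2*y*z + x
so tr(b^2 a^-1 b^2) = tr(b^4)*tr(a) - tr(b^4 a) = x*y^4 - y^3*z - 3*x*y^2 + 2*y*z + x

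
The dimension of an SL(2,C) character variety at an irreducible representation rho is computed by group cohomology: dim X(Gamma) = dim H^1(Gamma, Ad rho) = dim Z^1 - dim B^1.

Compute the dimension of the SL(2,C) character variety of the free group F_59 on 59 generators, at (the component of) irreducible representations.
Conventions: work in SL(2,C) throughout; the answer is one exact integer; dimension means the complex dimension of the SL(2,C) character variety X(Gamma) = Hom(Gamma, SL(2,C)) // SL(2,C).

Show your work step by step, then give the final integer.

174

The free group F_59: 59 generators, no relators.
A cocycle picks one sl_2 vector per generator freely, giving dim Z^1 = 3*59 = 177.
Irreducibility makes the coboundary map sl_2 -> Z^1 injective (trivial centralizer), so dim B^1 = 3.
dim H^1 = 177 - 3 = 174, which is dim X.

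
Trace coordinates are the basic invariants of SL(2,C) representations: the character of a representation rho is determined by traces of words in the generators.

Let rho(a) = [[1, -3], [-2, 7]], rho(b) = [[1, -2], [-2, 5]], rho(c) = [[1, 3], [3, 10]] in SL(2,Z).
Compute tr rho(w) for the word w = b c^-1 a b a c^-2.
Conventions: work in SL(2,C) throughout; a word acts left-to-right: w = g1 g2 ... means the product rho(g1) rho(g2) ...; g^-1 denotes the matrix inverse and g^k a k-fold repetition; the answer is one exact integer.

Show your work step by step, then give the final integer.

rho(b) = [[1, -2], [-2, 5]]
... * rho(c^-1) = [[10, -3], [-3, 1]]  ->  [[16, -5], [-35, 11]]
... * rho(a) = [[1, -3], [-2, 7]]  ->  [[26, -83], [-57, 182]]
... * rho(b) = [[1, -2], [-2, 5]]  ->  [[192, -467], [-421, 1024]]
... * rho(a) = [[1, -3], [-2, 7]]  ->  [[1126, -3845], [-2469, 8431]]
... * rho(c^-1) = [[10, -3], [-3, 1]]  ->  [[22795, -7223], [-49983, 15838]]
... * rho(c^-1) = [[10, -3], [-3, 1]]  ->  [[249619, -75608], [-547344, 165787]]
tr = 249619 + 165787 = 415406

415406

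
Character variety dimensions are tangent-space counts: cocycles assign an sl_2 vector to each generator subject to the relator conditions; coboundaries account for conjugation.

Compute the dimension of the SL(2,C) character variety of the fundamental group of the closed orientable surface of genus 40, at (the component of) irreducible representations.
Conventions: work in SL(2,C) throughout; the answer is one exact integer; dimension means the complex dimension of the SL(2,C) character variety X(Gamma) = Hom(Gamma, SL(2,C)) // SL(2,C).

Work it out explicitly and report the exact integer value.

234

Gamma = pi_1(Sigma_40) = < a_1, b_1, ..., a_40, b_40 | prod [a_i, b_i] > has 2g = 80 generators and 1 relator.
Before the relator condition, cocycle space has dim 3*80 = 240.
At an irreducible rho, H^2 = coker(d_2) vanishes (Poincare duality: H^2 is dual to H^0 = invariants = 0), so d_2 is surjective onto sl_2 and dim Z^1 = 240 - 3 = 237.
As always at irreducible rho, dim B^1 = 3.
dim H^1 = 237 - 3 = 234 = dim X.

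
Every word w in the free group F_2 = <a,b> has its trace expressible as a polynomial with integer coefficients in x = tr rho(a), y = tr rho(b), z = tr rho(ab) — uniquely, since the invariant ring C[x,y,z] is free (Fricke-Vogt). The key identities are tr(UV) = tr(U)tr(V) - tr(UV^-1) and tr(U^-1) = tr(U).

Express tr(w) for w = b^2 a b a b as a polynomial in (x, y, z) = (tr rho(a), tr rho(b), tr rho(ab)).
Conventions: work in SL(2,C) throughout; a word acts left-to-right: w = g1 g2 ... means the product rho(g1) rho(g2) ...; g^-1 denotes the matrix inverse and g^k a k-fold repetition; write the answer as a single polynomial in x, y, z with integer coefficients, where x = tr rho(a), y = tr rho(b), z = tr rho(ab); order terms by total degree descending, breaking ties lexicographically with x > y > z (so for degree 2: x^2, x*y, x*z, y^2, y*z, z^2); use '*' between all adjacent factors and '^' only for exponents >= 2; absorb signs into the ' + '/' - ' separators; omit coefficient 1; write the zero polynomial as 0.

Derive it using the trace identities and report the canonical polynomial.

trace(a b a b) = trace(a b) * trace(a b) - trace(1) = z^2 - 2
trace(a b a) = trace(a) * trace(b a) - trace(b) = x*z - y
apply: trace(a b a b^2) = trace(b) * trace(a b a b) - trace(a b a) = y*z^2 - x*z - y
trace(b^2 a b a b) = trace(b) * trace(a b a b^2) - trace(a b a b) = y^2*z^2 - x*y*z - y^2 - z^2 + 2

y^2*z^2 - x*y*z - y^2 - z^2 + 2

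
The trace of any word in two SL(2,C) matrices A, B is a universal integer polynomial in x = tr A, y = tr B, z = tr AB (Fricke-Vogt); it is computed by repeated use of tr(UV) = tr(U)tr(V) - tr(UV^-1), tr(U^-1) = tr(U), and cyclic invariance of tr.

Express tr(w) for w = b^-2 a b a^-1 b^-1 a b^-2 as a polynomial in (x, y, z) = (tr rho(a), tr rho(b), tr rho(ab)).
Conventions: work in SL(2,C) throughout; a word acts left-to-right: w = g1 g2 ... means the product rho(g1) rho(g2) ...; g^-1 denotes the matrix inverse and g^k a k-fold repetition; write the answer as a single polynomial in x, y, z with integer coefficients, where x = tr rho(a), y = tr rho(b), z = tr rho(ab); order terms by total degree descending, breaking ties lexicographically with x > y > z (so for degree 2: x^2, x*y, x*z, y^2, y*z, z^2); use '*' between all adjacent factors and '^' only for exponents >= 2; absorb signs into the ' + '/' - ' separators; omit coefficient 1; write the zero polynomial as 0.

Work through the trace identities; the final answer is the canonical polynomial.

tr(a^2) = tr(a) * tr(a) - tr(1) = x^2 - 2
tr(a b a) = tr(a) * tr(b a) - tr(b) = x*z - y
tr(a^2 b a) = tr(a) * tr(a b a) - tr(a b) = x^2*z - x*y - z
tr(b a b a) = tr(b a) * tr(b a) - tr(1) = z^2 - 2
tr(b a b) = tr(b) * tr(a b) - tr(a) = y*z - x
tr(a^2 b a b) = tr(a) * tr(b a b a) - tr(b a b) = x*z^2 - y*z - x
tr(b^-1 a^2 b a) = tr(a^2 b a) * tr(b) - tr(a^2 b a b) = x^2*y*z - x*y^2 - x*z^2 + x
tr(a b a^-1 b^-1 a) = tr(b^-1 a^2 b) * tr(a) - tr(b^-1 a^2 b a) = -x^2*y*z + x^3 + x*y^2 + x*z^2 - 3*x
tr(b a b a b) = tr(b) * tr(a b a b) - tr(a b a) = y*z^2 - x*z - y
tr(b a b a b a) = tr(a b) * tr(a b a b) - tr(a^-1 b^-1) = z^3 - 3*z
tr(a b a b a^-1 b) = tr(b a b a b) * tr(a) - tr(b a b a b a) = x*y*z^2 - x^2*z - z^3 - x*y + 3*z
tr(a b a^-1 b^-1 a b) = tr(a b a b a^-1) * tr(b) - tr(a b a b a^-1 b) = -x*y*z^2 + x^2*z + y^2*z + z^3 - 3*z
tr(b^-1 a b a^-1 b^-1 a) = tr(a b a^-1 b^-1 a) * tr(b) - tr(a b a^-1 b^-1 a b) = -x^2*y^2*z + x^3*y + x*y^3 + 2*x*y*z^2 - x^2*z - y^2*z - z^3 - 3*x*y + 3*z
tr(a b a^-1 b^-1 a b^-2) = tr(b^-1 a b a^-1 b^-1 a) * tr(b) - tr(b^-1 a b a^-1 b^-1 a b) = -x^2*y^3*z + x^3*y^2 + x*y^4 + 2*x*y^2*z^2 - y^3*z - y*z^3 - x^3 - 4*x*y^2 - x*z^2 + 3*y*z + 3*x
tr(b^-2 a b a^-1 b^-1 a b^-1) = tr(a b a^-1 b^-1 a b^-2) * tr(b) - tr(a b a^-1 b^-1 a b^-1) = -x^2*y^4*z + x^3*y^3 + x*y^5 + 2*x*y^3*z^2 + x^2*y^2*z - y^4*z - y^2*z^3 - 2*x^3*y - 5*x*y^3 - 3*x*y*z^2 + x^2*z + 4*y^2*z + z^3 + 6*x*y - 3*z
tr(b^-2 a b a^-1 b^-1 a b^-2) = tr(b^-2 a b a^-1 b^-1 a b^-1) * tr(b) - tr(b^-2 a b a^-1 b^-1 a) = -x^2*y^5*z + x^3*y^4 + x*y^6 + 2*x*y^4*z^2 + 2*x^2*y^3*z - y^5*z - y^3*z^3 - 3*x^3*y^2 - 6*x*y^4 - 5*x*y^2*z^2 + x^2*y*z + 5*y^3*z + 2*y*z^3 + x^3 + 10*x*y^2 + x*z^2 - 6*y*z - 3*x

-x^2*y^5*z + x^3*y^4 + x*y^6 + 2*x*y^4*z^2 + 2*x^2*y^3*z - y^5*z - y^3*z^3 - 3*x^3*y^2 - 6*x*y^4 - 5*x*y^2*z^2 + x^2*y*z + 5*y^3*z + 2*y*z^3 + x^3 + 10*x*y^2 + x*z^2 - 6*y*z - 3*x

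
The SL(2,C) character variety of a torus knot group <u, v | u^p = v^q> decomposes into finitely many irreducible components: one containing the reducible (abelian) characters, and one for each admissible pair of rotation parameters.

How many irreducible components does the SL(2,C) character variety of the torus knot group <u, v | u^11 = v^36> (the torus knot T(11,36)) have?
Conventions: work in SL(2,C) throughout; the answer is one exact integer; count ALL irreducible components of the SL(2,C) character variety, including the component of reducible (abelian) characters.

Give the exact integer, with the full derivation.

176

In the torus knot group T(11,36), u^11 = v^36 is central, so an irreducible representation sends it to +I or -I (Schur).
This locks tr(u) to 2*cos(pi*alpha/11), alpha in 1..10, and tr(v) to 2*cos(pi*beta/36), beta in 1..35, on each component of irreducible characters.
The two central values (-1)^alpha I and (-1)^beta I must be the same matrix, so alpha and beta share a parity.
Enumerate parity-matched pairs: 5*18 odd-odd plus 5*17 even-even gives 175.
Total: 175 irreducible-character components + 1 reducible (abelian) component = 176.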